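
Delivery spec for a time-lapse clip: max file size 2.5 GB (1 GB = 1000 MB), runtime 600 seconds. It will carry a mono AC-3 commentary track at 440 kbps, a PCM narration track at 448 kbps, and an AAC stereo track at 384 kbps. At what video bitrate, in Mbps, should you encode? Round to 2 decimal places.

32.06 Mbps

Budget: 2.5 GB = 20000.0 Mb.
Total bitrate budget: 20000.0 Mb / 600 s = 33.333 Mbps.
Audio total: 440 + 448 + 384 = 1272 kbps = 1.272 Mbps.
Video: 33.333 − 1.272 = 32.061 Mbps.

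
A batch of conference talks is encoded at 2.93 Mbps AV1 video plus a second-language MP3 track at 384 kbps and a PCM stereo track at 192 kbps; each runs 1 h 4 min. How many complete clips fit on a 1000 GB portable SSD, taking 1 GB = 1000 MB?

1 h 4 min = 64 min = 3840 s
Audio total: 384 + 192 = 576 kbps = 0.576 Mbps.
Total bitrate: 3.506 Mbps.
Per item: 3.506 Mbps × 3840 s = 13,463 Mb = 1,683 MB.
Capacity: 1000 GB = 8,000,000 Mb; 594.22 items → 594 complete.

594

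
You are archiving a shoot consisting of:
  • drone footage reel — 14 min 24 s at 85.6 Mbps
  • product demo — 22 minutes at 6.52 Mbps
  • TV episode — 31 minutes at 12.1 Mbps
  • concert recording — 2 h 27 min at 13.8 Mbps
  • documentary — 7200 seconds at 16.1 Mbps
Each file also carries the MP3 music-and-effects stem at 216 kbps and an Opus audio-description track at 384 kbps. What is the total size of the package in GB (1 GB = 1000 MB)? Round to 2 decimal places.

44.34 GB

Audio total: 216 + 384 = 600 kbps = 0.600 Mbps.
drone footage reel: 86.200 Mbps × 864 s = 74476.8 Mb
product demo: 7.120 Mbps × 1320 s = 9398.4 Mb
TV episode: 12.700 Mbps × 1860 s = 23622.0 Mb
concert recording: 14.400 Mbps × 8820 s = 127008.0 Mb
documentary: 16.700 Mbps × 7200 s = 120240.0 Mb
Total: 354745.2 Mb = 44343.2 MB.
= 44.34 GB.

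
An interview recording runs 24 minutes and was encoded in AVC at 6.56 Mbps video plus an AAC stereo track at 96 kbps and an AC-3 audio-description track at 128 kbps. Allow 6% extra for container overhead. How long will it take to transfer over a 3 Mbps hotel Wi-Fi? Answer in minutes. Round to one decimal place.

57.5 minutes

24 min = 1440 s
Audio total: 96 + 128 = 224 kbps = 0.224 Mbps.
Total bitrate: 6.784 Mbps.
File: 6.784 Mbps × 1440 s = 9769.0 Mb.
With 6% container overhead: ×1.06. → 10355.1 Mb.
At 3 Mbps: 10355.1 / 3 = 3451.7 s ≈ 57.5 minutes.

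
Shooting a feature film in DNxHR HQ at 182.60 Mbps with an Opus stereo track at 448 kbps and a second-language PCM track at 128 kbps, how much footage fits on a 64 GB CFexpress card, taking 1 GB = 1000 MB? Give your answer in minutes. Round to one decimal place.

46.6 minutes

Audio total: 448 + 128 = 576 kbps = 0.576 Mbps.
Total bitrate: 182.60 + 0.576 = 183.176 Mbps.
Capacity: 64 GB = 512,000 Mb.
Recording time: 512,000 / 183.176 = 2,795 s ≈ 46.6 minutes.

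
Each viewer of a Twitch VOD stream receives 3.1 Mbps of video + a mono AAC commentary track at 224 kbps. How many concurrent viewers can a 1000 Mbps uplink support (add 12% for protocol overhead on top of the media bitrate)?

Audio: 224 kbps = 0.224 Mbps.
Per-viewer media rate: 3.324 Mbps.
On the wire with 12% overhead: 3.723 Mbps.
1000 Mbps = 1,000 Mbps; 1,000 / 3.723 = 268.61 → 268 viewers.

268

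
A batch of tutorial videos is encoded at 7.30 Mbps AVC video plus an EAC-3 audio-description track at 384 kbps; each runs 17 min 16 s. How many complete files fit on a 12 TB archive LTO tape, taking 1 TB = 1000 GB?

12059

17 min 16 s = 1036 s
Audio: 384 kbps = 0.384 Mbps.
Total bitrate: 7.684 Mbps.
Per item: 7.684 Mbps × 1036 s = 7,961 Mb = 995.1 MB.
Capacity: 12 TB = 96,000,000 Mb; 12059.36 items → 12059 complete.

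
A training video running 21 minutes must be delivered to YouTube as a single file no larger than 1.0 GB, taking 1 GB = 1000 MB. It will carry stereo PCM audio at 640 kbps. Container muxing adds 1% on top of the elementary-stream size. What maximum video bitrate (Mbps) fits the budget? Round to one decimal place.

5.6 Mbps

Budget: 1.0 GB = 8000.0 Mb.
Stream payload after overhead: 8000.0 / 1.01 = 7920.8 Mb.
21 min = 1260 s
Total bitrate budget: 7920.8 Mb / 1260 s = 6.286 Mbps.
Audio: 640 kbps = 0.640 Mbps.
Video: 6.286 − 0.640 = 5.646 Mbps.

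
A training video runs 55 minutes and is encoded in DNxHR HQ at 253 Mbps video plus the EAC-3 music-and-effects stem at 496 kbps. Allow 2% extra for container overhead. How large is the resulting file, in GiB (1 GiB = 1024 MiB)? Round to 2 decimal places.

99.33 GiB

55 min = 3300 s
Audio: 496 kbps = 0.496 Mbps.
Total bitrate: 253 + 0.496 = 253.496 Mbps.
Stream data: 253.496 Mbps × 3300 s = 836536.8 Mb.
With 2% container overhead: ×1.02.
853,268 Mb = 106,658,442,000 bytes ÷ 1,073,741,824 = 99.33 GiB.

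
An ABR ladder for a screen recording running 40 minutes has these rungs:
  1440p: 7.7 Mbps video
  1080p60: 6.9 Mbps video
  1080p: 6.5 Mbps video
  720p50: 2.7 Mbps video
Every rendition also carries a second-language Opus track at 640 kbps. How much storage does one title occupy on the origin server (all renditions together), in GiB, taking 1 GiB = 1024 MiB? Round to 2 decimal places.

40 min = 2400 s
Audio: 640 kbps = 0.640 Mbps.
Sum of rendition bitrates: (7.7+0.640) + (6.9+0.640) + (6.5+0.640) + (2.7+0.640) = 26.360 Mbps.
× 2400 s = 63,264 Mb = 7,908 MB = 7.365 GiB.

7.36 GiB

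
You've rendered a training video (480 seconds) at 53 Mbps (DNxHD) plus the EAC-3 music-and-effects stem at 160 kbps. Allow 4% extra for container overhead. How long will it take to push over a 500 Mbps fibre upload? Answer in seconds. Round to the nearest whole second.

Audio: 160 kbps = 0.160 Mbps.
Total bitrate: 53.160 Mbps.
File: 53.160 Mbps × 480 s = 25516.8 Mb.
With 4% container overhead: ×1.04. → 26537.5 Mb.
At 500 Mbps: 26537.5 / 500 = 53.1 s ≈ 53.1 seconds.

53 seconds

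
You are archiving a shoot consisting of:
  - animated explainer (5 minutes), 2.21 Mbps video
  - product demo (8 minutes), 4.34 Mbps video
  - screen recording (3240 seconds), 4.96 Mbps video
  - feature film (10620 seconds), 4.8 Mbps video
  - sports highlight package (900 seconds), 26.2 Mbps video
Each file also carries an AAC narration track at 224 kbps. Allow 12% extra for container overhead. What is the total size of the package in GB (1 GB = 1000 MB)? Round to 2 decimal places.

Audio: 224 kbps = 0.224 Mbps.
animated explainer: 2.434 Mbps × 300 s × 1.12 = 817.8 Mb
product demo: 4.564 Mbps × 480 s × 1.12 = 2453.6 Mb
screen recording: 5.184 Mbps × 3240 s × 1.12 = 18811.7 Mb
feature film: 5.024 Mbps × 10620 s × 1.12 = 59757.5 Mb
sports highlight package: 26.424 Mbps × 900 s × 1.12 = 26635.4 Mb
Total: 108476.0 Mb = 13559.5 MB.
= 13.56 GB.

13.56 GB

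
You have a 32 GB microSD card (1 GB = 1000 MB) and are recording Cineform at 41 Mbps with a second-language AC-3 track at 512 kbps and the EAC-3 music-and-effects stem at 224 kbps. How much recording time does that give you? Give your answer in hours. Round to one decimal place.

1.7 hours

Audio total: 512 + 224 = 736 kbps = 0.736 Mbps.
Total bitrate: 41 + 0.736 = 41.736 Mbps.
Capacity: 32 GB = 256,000 Mb.
Recording time: 256,000 / 41.736 = 6,134 s ≈ 1.70 hours.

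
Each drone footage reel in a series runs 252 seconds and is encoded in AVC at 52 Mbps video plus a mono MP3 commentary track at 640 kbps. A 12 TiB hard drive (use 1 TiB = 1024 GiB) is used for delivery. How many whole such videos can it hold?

7957

Audio: 640 kbps = 0.640 Mbps.
Total bitrate: 52.640 Mbps.
Per item: 52.640 Mbps × 252 s = 13,265 Mb = 1,658 MB.
Capacity: 12 TiB = 105,553,116 Mb; 7957.10 items → 7957 complete.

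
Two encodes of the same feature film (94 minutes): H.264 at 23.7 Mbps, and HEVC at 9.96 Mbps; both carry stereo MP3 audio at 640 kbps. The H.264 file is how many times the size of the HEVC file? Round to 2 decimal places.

94 min = 5640 s
Audio: 640 kbps = 0.640 Mbps.
H.264: 24.340 Mbps × 5640 s = 137277.6 Mb = 17.160 GB.
HEVC: 10.600 Mbps × 5640 s = 59784.0 Mb = 7.473 GB.
Ratio: 17.160 / 7.473 = 2.296.

2.30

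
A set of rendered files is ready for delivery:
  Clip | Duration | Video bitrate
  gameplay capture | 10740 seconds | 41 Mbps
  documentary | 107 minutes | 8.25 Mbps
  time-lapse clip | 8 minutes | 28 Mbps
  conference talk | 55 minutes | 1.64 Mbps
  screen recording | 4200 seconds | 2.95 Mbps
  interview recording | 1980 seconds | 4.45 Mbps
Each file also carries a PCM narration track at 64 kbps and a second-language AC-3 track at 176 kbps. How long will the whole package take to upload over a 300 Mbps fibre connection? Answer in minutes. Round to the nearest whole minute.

30 minutes

Audio total: 64 + 176 = 240 kbps = 0.240 Mbps.
gameplay capture: 41.240 Mbps × 10740 s = 442917.6 Mb
documentary: 8.490 Mbps × 6420 s = 54505.8 Mb
time-lapse clip: 28.240 Mbps × 480 s = 13555.2 Mb
conference talk: 1.880 Mbps × 3300 s = 6204.0 Mb
screen recording: 3.190 Mbps × 4200 s = 13398.0 Mb
interview recording: 4.690 Mbps × 1980 s = 9286.2 Mb
Total: 539866.8 Mb = 67483.4 MB.
At 300 Mbps: 539866.8 / 300 = 1800 s ≈ 30 minutes.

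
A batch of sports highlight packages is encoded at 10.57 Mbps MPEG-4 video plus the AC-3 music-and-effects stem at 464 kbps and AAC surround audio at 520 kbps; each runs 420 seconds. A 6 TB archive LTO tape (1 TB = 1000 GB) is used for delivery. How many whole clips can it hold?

9891

Audio total: 464 + 520 = 984 kbps = 0.984 Mbps.
Total bitrate: 11.554 Mbps.
Per item: 11.554 Mbps × 420 s = 4,853 Mb = 606.6 MB.
Capacity: 6 TB = 48,000,000 Mb; 9891.44 items → 9891 complete.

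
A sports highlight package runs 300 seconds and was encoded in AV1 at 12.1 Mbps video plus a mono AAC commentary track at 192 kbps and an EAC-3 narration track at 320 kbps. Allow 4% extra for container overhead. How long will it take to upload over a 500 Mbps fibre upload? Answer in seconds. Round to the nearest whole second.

8 seconds

Audio total: 192 + 320 = 512 kbps = 0.512 Mbps.
Total bitrate: 12.612 Mbps.
File: 12.612 Mbps × 300 s = 3783.6 Mb.
With 4% container overhead: ×1.04. → 3934.9 Mb.
At 500 Mbps: 3934.9 / 500 = 7.9 s ≈ 7.87 seconds.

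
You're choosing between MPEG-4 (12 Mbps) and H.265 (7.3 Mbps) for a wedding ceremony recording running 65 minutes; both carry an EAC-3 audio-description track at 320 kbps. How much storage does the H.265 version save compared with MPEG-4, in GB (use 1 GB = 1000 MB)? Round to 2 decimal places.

2.29 GB

65 min = 3900 s
Audio: 320 kbps = 0.320 Mbps.
MPEG-4: 12.320 Mbps × 3900 s = 48048.0 Mb = 6.006 GB.
H.265: 7.620 Mbps × 3900 s = 29718.0 Mb = 3.715 GB.
Saving: 6.006 − 3.715 = 2.291 GB.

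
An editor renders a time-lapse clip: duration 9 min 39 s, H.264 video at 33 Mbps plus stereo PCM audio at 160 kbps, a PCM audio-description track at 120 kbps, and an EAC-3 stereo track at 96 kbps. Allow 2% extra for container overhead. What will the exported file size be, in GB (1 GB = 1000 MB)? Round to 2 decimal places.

9 min 39 s = 579 s
Audio total: 160 + 120 + 96 = 376 kbps = 0.376 Mbps.
Total bitrate: 33 + 0.376 = 33.376 Mbps.
Stream data: 33.376 Mbps × 579 s = 19324.7 Mb.
With 2% container overhead: ×1.02.
19,711 Mb ÷ 8 = 2,464 MB → 2.464 GB.

2.46 GB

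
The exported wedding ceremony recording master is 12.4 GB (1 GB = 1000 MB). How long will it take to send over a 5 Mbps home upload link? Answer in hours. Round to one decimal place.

5.5 hours

File: 12.4 GB = 99200.0 Mb.
At 5 Mbps: 99200.0 / 5 = 19840.0 s ≈ 5.51 hours.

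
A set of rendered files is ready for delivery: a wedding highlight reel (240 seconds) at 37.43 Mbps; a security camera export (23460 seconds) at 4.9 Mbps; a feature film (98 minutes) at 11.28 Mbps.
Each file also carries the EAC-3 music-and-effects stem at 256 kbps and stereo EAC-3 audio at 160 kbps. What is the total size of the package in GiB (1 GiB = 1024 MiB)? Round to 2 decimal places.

Audio total: 256 + 160 = 416 kbps = 0.416 Mbps.
wedding highlight reel: 37.846 Mbps × 240 s = 9083.0 Mb
security camera export: 5.316 Mbps × 23460 s = 124713.4 Mb
feature film: 11.696 Mbps × 5880 s = 68772.5 Mb
Total: 202568.9 Mb = 25321.1 MB.
= 23.58 GiB.

23.58 GiB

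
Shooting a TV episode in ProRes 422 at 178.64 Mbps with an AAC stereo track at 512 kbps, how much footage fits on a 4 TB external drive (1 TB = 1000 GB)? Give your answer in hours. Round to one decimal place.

49.6 hours

Audio: 512 kbps = 0.512 Mbps.
Total bitrate: 178.64 + 0.512 = 179.152 Mbps.
Capacity: 4 TB = 32,000,000 Mb.
Recording time: 32,000,000 / 179.152 = 178,619 s ≈ 49.6 hours.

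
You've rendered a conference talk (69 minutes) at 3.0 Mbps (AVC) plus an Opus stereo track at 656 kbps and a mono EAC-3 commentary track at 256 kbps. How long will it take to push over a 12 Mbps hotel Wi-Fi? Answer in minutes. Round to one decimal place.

22.5 minutes

69 min = 4140 s
Audio total: 656 + 256 = 912 kbps = 0.912 Mbps.
Total bitrate: 3.912 Mbps.
File: 3.912 Mbps × 4140 s = 16195.7 Mb.
At 12 Mbps: 16195.7 / 12 = 1349.6 s ≈ 22.5 minutes.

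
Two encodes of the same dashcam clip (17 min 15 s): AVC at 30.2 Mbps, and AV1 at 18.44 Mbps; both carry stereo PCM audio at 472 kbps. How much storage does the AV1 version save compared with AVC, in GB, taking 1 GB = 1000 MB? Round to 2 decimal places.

1.52 GB

17 min 15 s = 1035 s
Audio: 472 kbps = 0.472 Mbps.
AVC: 30.672 Mbps × 1035 s = 31745.5 Mb = 3.968 GB.
AV1: 18.912 Mbps × 1035 s = 19573.9 Mb = 2.447 GB.
Saving: 3.968 − 2.447 = 1.521 GB.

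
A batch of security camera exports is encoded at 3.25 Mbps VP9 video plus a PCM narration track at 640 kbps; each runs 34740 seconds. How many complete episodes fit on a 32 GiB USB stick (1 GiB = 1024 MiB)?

Audio: 640 kbps = 0.640 Mbps.
Total bitrate: 3.890 Mbps.
Per item: 3.890 Mbps × 34740 s = 135,139 Mb = 16,892 MB.
Capacity: 32 GiB = 274,878 Mb; 2.03 items → 2 complete.

2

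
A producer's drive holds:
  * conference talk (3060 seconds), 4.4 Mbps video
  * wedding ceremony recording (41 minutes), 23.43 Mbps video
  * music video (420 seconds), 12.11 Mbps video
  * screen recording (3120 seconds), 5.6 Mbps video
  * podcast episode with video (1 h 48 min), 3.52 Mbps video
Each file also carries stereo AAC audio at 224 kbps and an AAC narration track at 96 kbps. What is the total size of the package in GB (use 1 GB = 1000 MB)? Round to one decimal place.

Audio total: 224 + 96 = 320 kbps = 0.320 Mbps.
conference talk: 4.720 Mbps × 3060 s = 14443.2 Mb
wedding ceremony recording: 23.750 Mbps × 2460 s = 58425.0 Mb
music video: 12.430 Mbps × 420 s = 5220.6 Mb
screen recording: 5.920 Mbps × 3120 s = 18470.4 Mb
podcast episode with video: 3.840 Mbps × 6480 s = 24883.2 Mb
Total: 121442.4 Mb = 15180.3 MB.
= 15.18 GB.

15.2 GB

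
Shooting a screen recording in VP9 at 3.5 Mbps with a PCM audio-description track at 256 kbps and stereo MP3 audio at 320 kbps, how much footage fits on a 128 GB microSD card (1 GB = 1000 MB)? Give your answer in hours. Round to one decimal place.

69.8 hours

Audio total: 256 + 320 = 576 kbps = 0.576 Mbps.
Total bitrate: 3.5 + 0.576 = 4.076 Mbps.
Capacity: 128 GB = 1,024,000 Mb.
Recording time: 1,024,000 / 4.076 = 251,227 s ≈ 69.8 hours.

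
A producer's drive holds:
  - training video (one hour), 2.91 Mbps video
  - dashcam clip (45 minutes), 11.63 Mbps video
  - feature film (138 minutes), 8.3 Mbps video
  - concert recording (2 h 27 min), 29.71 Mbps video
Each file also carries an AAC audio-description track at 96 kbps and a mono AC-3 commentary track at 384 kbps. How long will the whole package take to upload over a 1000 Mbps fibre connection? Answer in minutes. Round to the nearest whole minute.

6 minutes

Audio total: 96 + 384 = 480 kbps = 0.480 Mbps.
training video: 3.390 Mbps × 3600 s = 12204.0 Mb
dashcam clip: 12.110 Mbps × 2700 s = 32697.0 Mb
feature film: 8.780 Mbps × 8280 s = 72698.4 Mb
concert recording: 30.190 Mbps × 8820 s = 266275.8 Mb
Total: 383875.2 Mb = 47984.4 MB.
At 1000 Mbps: 383875.2 / 1000 = 384 s ≈ 6.4 minutes.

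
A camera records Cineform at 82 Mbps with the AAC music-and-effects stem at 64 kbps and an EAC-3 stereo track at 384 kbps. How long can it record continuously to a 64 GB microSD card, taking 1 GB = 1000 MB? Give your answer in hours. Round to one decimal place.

Audio total: 64 + 384 = 448 kbps = 0.448 Mbps.
Total bitrate: 82 + 0.448 = 82.448 Mbps.
Capacity: 64 GB = 512,000 Mb.
Recording time: 512,000 / 82.448 = 6,210 s ≈ 1.72 hours.

1.7 hours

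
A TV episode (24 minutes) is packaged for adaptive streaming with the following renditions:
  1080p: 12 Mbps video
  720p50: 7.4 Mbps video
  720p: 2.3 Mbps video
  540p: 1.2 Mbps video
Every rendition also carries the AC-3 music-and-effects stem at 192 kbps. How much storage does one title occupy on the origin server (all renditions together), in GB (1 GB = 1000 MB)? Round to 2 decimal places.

24 min = 1440 s
Audio: 192 kbps = 0.192 Mbps.
Sum of rendition bitrates: (12+0.192) + (7.4+0.192) + (2.3+0.192) + (1.2+0.192) = 23.668 Mbps.
× 1440 s = 34,082 Mb = 4,260 MB = 4.260 GB.

4.26 GB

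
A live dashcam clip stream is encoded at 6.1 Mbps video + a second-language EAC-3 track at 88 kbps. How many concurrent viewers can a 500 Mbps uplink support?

80

Audio: 88 kbps = 0.088 Mbps.
Per-viewer media rate: 6.188 Mbps.
500 Mbps = 500.0 Mbps; 500.0 / 6.188 = 80.80 → 80 viewers.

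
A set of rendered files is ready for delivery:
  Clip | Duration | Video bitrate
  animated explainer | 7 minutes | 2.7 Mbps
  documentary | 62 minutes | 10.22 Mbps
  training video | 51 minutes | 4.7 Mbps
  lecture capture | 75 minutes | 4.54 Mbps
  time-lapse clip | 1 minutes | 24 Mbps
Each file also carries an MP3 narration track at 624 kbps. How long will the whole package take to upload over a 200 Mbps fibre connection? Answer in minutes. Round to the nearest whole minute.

Audio: 624 kbps = 0.624 Mbps.
animated explainer: 3.324 Mbps × 420 s = 1396.1 Mb
documentary: 10.844 Mbps × 3720 s = 40339.7 Mb
training video: 5.324 Mbps × 3060 s = 16291.4 Mb
lecture capture: 5.164 Mbps × 4500 s = 23238.0 Mb
time-lapse clip: 24.624 Mbps × 60 s = 1477.4 Mb
Total: 82742.6 Mb = 10342.8 MB.
At 200 Mbps: 82742.6 / 200 = 414 s ≈ 6.9 minutes.

7 minutes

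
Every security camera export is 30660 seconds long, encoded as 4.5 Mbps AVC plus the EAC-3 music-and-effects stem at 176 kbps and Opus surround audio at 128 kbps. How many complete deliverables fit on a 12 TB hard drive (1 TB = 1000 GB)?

651

Audio total: 176 + 128 = 304 kbps = 0.304 Mbps.
Total bitrate: 4.804 Mbps.
Per item: 4.804 Mbps × 30660 s = 147,291 Mb = 18,411 MB.
Capacity: 12 TB = 96,000,000 Mb; 651.77 items → 651 complete.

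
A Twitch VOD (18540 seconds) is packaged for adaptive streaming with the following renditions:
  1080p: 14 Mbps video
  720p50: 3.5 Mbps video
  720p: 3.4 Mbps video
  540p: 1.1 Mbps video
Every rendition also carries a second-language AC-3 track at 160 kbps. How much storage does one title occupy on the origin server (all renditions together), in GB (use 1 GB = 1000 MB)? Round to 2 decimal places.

52.47 GB

Audio: 160 kbps = 0.160 Mbps.
Sum of rendition bitrates: (14+0.160) + (3.5+0.160) + (3.4+0.160) + (1.1+0.160) = 22.640 Mbps.
× 18540 s = 419,746 Mb = 52,468 MB = 52.47 GB.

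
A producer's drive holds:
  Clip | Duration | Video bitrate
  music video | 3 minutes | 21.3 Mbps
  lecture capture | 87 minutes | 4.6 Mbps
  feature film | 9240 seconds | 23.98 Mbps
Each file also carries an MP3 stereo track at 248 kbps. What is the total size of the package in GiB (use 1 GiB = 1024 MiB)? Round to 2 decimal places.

Audio: 248 kbps = 0.248 Mbps.
music video: 21.548 Mbps × 180 s = 3878.6 Mb
lecture capture: 4.848 Mbps × 5220 s = 25306.6 Mb
feature film: 24.228 Mbps × 9240 s = 223866.7 Mb
Total: 253051.9 Mb = 31631.5 MB.
= 29.46 GiB.

29.46 GiB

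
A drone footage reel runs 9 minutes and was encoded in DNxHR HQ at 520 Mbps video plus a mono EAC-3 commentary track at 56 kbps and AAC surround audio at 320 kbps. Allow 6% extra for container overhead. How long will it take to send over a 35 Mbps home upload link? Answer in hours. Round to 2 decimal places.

9 min = 540 s
Audio total: 56 + 320 = 376 kbps = 0.376 Mbps.
Total bitrate: 520.376 Mbps.
File: 520.376 Mbps × 540 s = 281003.0 Mb.
With 6% container overhead: ×1.06. → 297863.2 Mb.
At 35 Mbps: 297863.2 / 35 = 8510.4 s ≈ 2.36 hours.

2.36 hours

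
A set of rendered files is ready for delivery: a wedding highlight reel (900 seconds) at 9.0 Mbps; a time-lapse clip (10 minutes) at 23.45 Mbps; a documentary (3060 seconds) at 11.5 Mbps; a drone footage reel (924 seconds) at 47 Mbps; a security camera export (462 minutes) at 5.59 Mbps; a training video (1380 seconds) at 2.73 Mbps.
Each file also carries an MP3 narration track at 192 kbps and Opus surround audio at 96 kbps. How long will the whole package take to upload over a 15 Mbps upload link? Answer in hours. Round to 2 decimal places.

4.99 hours

Audio total: 192 + 96 = 288 kbps = 0.288 Mbps.
wedding highlight reel: 9.288 Mbps × 900 s = 8359.2 Mb
time-lapse clip: 23.738 Mbps × 600 s = 14242.8 Mb
documentary: 11.788 Mbps × 3060 s = 36071.3 Mb
drone footage reel: 47.288 Mbps × 924 s = 43694.1 Mb
security camera export: 5.878 Mbps × 27720 s = 162938.2 Mb
training video: 3.018 Mbps × 1380 s = 4164.8 Mb
Total: 269470.4 Mb = 33683.8 MB.
At 15 Mbps: 269470.4 / 15 = 17965 s ≈ 4.99 hours.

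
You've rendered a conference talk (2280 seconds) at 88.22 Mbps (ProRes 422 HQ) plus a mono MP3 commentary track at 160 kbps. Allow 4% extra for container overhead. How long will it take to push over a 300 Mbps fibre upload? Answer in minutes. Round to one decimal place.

11.6 minutes

Audio: 160 kbps = 0.160 Mbps.
Total bitrate: 88.380 Mbps.
File: 88.380 Mbps × 2280 s = 201506.4 Mb.
With 4% container overhead: ×1.04. → 209566.7 Mb.
At 300 Mbps: 209566.7 / 300 = 698.6 s ≈ 11.6 minutes.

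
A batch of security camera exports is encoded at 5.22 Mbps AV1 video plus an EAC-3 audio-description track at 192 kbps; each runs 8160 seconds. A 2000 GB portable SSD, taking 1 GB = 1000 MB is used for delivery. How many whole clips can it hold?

Audio: 192 kbps = 0.192 Mbps.
Total bitrate: 5.412 Mbps.
Per item: 5.412 Mbps × 8160 s = 44,162 Mb = 5,520 MB.
Capacity: 2000 GB = 16,000,000 Mb; 362.30 items → 362 complete.

362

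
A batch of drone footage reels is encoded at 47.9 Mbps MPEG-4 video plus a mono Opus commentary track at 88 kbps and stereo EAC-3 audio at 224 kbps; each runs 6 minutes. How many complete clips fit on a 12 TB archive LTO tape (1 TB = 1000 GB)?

5531

6 min = 360 s
Audio total: 88 + 224 = 312 kbps = 0.312 Mbps.
Total bitrate: 48.212 Mbps.
Per item: 48.212 Mbps × 360 s = 17,356 Mb = 2,170 MB.
Capacity: 12 TB = 96,000,000 Mb; 5531.13 items → 5531 complete.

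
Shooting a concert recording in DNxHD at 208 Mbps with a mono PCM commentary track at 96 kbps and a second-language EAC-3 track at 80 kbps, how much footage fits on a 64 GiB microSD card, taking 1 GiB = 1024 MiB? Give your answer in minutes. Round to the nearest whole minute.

Audio total: 96 + 80 = 176 kbps = 0.176 Mbps.
Total bitrate: 208 + 0.176 = 208.176 Mbps.
Capacity: 64 GiB = 549,756 Mb.
Recording time: 549,756 / 208.176 = 2,641 s ≈ 44.0 minutes.

44 minutes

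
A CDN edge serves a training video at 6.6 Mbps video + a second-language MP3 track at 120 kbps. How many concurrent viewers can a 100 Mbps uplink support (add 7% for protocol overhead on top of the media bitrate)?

13

Audio: 120 kbps = 0.120 Mbps.
Per-viewer media rate: 6.720 Mbps.
On the wire with 7% overhead: 7.190 Mbps.
100 Mbps = 100.0 Mbps; 100.0 / 7.190 = 13.91 → 13 viewers.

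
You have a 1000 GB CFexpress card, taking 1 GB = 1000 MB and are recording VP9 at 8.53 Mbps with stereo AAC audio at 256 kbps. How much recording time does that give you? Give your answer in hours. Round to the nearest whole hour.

253 hours

Audio: 256 kbps = 0.256 Mbps.
Total bitrate: 8.53 + 0.256 = 8.786 Mbps.
Capacity: 1000 GB = 8,000,000 Mb.
Recording time: 8,000,000 / 8.786 = 910,539 s ≈ 253 hours.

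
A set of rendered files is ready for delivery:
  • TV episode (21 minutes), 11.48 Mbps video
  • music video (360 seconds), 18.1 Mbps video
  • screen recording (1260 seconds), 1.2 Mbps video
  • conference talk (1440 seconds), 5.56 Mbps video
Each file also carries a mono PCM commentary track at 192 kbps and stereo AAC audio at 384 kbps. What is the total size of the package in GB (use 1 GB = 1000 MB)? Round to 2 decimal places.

4.12 GB

Audio total: 192 + 384 = 576 kbps = 0.576 Mbps.
TV episode: 12.056 Mbps × 1260 s = 15190.6 Mb
music video: 18.676 Mbps × 360 s = 6723.4 Mb
screen recording: 1.776 Mbps × 1260 s = 2237.8 Mb
conference talk: 6.136 Mbps × 1440 s = 8835.8 Mb
Total: 32987.5 Mb = 4123.4 MB.
= 4.123 GB.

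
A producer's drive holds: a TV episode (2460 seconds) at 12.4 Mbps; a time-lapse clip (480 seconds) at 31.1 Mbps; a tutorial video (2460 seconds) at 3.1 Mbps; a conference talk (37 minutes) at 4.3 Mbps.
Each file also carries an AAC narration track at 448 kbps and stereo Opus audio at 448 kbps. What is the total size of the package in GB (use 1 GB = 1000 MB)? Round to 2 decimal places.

8.68 GB

Audio total: 448 + 448 = 896 kbps = 0.896 Mbps.
TV episode: 13.296 Mbps × 2460 s = 32708.2 Mb
time-lapse clip: 31.996 Mbps × 480 s = 15358.1 Mb
tutorial video: 3.996 Mbps × 2460 s = 9830.2 Mb
conference talk: 5.196 Mbps × 2220 s = 11535.1 Mb
Total: 69431.5 Mb = 8678.9 MB.
= 8.679 GB.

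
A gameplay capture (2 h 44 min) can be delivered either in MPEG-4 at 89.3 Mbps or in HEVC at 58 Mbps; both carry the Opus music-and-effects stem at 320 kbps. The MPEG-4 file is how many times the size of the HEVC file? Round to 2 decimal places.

2 h 44 min = 164 min = 9840 s
Audio: 320 kbps = 0.320 Mbps.
MPEG-4: 89.620 Mbps × 9840 s = 881860.8 Mb = 110.233 GB.
HEVC: 58.320 Mbps × 9840 s = 573868.8 Mb = 71.734 GB.
Ratio: 110.233 / 71.734 = 1.537.

1.54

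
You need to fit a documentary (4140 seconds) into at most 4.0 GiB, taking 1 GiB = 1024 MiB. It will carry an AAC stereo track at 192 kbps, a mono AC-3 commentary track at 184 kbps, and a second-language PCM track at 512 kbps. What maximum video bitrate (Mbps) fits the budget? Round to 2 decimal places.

Budget: 4.0 GiB = 34359.7 Mb.
Total bitrate budget: 34359.7 Mb / 4140 s = 8.299 Mbps.
Audio total: 192 + 184 + 512 = 888 kbps = 0.888 Mbps.
Video: 8.299 − 0.888 = 7.411 Mbps.

7.41 Mbps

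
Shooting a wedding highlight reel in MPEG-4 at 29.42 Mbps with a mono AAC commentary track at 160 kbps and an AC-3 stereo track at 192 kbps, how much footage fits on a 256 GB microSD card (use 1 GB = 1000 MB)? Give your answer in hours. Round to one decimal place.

Audio total: 160 + 192 = 352 kbps = 0.352 Mbps.
Total bitrate: 29.42 + 0.352 = 29.772 Mbps.
Capacity: 256 GB = 2,048,000 Mb.
Recording time: 2,048,000 / 29.772 = 68,789 s ≈ 19.1 hours.

19.1 hours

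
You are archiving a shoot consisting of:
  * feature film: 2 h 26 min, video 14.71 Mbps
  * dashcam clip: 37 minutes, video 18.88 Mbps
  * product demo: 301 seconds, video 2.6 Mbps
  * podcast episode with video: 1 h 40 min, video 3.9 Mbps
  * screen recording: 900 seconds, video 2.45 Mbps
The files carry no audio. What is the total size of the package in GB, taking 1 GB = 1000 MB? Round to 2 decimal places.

24.65 GB

feature film: 14.710 Mbps × 8760 s = 128859.6 Mb
dashcam clip: 18.880 Mbps × 2220 s = 41913.6 Mb
product demo: 2.600 Mbps × 301 s = 782.6 Mb
podcast episode with video: 3.900 Mbps × 6000 s = 23400.0 Mb
screen recording: 2.450 Mbps × 900 s = 2205.0 Mb
Total: 197160.8 Mb = 24645.1 MB.
= 24.65 GB.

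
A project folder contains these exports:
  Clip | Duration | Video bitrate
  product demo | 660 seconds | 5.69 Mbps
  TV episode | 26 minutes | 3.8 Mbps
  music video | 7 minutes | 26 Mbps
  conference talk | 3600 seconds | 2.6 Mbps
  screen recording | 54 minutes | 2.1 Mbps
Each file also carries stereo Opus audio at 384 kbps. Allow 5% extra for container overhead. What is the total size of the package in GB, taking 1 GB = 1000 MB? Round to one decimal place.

Audio: 384 kbps = 0.384 Mbps.
product demo: 6.074 Mbps × 660 s × 1.05 = 4209.3 Mb
TV episode: 4.184 Mbps × 1560 s × 1.05 = 6853.4 Mb
music video: 26.384 Mbps × 420 s × 1.05 = 11635.3 Mb
conference talk: 2.984 Mbps × 3600 s × 1.05 = 11279.5 Mb
screen recording: 2.484 Mbps × 3240 s × 1.05 = 8450.6 Mb
Total: 42428.1 Mb = 5303.5 MB.
= 5.304 GB.

5.3 GB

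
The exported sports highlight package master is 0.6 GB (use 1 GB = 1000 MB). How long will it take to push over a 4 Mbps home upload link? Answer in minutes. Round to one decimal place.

File: 0.6 GB = 4800.0 Mb.
At 4 Mbps: 4800.0 / 4 = 1200.0 s ≈ 20 minutes.

20.0 minutes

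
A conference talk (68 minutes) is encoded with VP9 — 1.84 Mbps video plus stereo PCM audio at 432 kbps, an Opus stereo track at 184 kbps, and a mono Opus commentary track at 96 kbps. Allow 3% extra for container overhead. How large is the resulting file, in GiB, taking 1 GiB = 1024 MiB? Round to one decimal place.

68 min = 4080 s
Audio total: 432 + 184 + 96 = 712 kbps = 0.712 Mbps.
Total bitrate: 1.84 + 0.712 = 2.552 Mbps.
Stream data: 2.552 Mbps × 4080 s = 10412.2 Mb.
With 3% container overhead: ×1.03.
10,725 Mb = 1,340,565,600 bytes ÷ 1,073,741,824 = 1.248 GiB.

1.2 GiB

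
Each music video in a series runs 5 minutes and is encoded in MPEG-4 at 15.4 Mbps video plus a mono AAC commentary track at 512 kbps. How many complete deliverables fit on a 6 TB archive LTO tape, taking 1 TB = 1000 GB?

5 min = 300 s
Audio: 512 kbps = 0.512 Mbps.
Total bitrate: 15.912 Mbps.
Per item: 15.912 Mbps × 300 s = 4,774 Mb = 596.7 MB.
Capacity: 6 TB = 48,000,000 Mb; 10055.30 items → 10055 complete.

10055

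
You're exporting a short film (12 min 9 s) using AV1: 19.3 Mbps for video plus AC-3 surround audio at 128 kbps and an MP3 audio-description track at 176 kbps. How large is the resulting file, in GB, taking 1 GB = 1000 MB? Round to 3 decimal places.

12 min 9 s = 729 s
Audio total: 128 + 176 = 304 kbps = 0.304 Mbps.
Total bitrate: 19.3 + 0.304 = 19.604 Mbps.
Stream data: 19.604 Mbps × 729 s = 14291.3 Mb.
14,291 Mb ÷ 8 = 1,786 MB → 1.786 GB.

1.786 GB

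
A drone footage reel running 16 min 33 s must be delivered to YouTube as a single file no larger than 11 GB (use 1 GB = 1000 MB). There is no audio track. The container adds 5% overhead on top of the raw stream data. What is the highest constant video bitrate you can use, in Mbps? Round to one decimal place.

84.4 Mbps

Budget: 11 GB = 88000.0 Mb.
Stream payload after overhead: 88000.0 / 1.05 = 83809.5 Mb.
16 min 33 s = 993 s
Total bitrate budget: 83809.5 Mb / 993 s = 84.400 Mbps.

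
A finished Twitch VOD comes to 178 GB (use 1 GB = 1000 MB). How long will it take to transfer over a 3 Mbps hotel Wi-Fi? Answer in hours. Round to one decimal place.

131.9 hours

File: 178 GB = 1424000.0 Mb.
At 3 Mbps: 1424000.0 / 3 = 474666.7 s ≈ 132 hours.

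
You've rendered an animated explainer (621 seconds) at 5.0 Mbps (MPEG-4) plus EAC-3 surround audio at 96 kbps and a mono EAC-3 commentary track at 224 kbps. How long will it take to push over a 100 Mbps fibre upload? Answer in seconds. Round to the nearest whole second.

33 seconds

Audio total: 96 + 224 = 320 kbps = 0.320 Mbps.
Total bitrate: 5.320 Mbps.
File: 5.320 Mbps × 621 s = 3303.7 Mb.
At 100 Mbps: 3303.7 / 100 = 33.0 s ≈ 33 seconds.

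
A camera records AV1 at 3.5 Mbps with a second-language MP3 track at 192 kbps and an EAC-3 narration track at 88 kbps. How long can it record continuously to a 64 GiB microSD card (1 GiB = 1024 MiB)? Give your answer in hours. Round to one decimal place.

Audio total: 192 + 88 = 280 kbps = 0.280 Mbps.
Total bitrate: 3.5 + 0.280 = 3.780 Mbps.
Capacity: 64 GiB = 549,756 Mb.
Recording time: 549,756 / 3.780 = 145,438 s ≈ 40.4 hours.

40.4 hours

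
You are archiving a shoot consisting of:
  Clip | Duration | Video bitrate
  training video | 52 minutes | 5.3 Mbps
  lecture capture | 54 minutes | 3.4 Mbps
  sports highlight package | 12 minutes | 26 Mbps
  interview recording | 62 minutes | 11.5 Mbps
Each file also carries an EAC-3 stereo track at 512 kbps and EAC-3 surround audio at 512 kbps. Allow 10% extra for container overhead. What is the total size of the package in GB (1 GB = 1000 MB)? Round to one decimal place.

13.8 GB

Audio total: 512 + 512 = 1024 kbps = 1.024 Mbps.
training video: 6.324 Mbps × 3120 s × 1.10 = 21704.0 Mb
lecture capture: 4.424 Mbps × 3240 s × 1.10 = 15767.1 Mb
sports highlight package: 27.024 Mbps × 720 s × 1.10 = 21403.0 Mb
interview recording: 12.524 Mbps × 3720 s × 1.10 = 51248.2 Mb
Total: 110122.3 Mb = 13765.3 MB.
= 13.77 GB.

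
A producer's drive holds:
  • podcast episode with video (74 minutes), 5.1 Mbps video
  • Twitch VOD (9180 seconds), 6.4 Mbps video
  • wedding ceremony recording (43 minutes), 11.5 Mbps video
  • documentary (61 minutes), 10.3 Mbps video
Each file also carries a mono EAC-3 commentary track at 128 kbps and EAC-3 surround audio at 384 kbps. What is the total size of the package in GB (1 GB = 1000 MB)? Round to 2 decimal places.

19.87 GB

Audio total: 128 + 384 = 512 kbps = 0.512 Mbps.
podcast episode with video: 5.612 Mbps × 4440 s = 24917.3 Mb
Twitch VOD: 6.912 Mbps × 9180 s = 63452.2 Mb
wedding ceremony recording: 12.012 Mbps × 2580 s = 30991.0 Mb
documentary: 10.812 Mbps × 3660 s = 39571.9 Mb
Total: 158932.3 Mb = 19866.5 MB.
= 19.87 GB.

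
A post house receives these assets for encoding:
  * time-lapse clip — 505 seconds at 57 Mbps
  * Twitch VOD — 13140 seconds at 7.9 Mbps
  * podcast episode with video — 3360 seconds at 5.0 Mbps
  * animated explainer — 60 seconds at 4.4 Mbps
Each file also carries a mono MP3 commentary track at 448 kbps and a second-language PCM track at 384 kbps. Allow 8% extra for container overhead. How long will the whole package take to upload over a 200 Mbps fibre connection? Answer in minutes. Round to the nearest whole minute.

15 minutes

Audio total: 448 + 384 = 832 kbps = 0.832 Mbps.
time-lapse clip: 57.832 Mbps × 505 s × 1.08 = 31541.6 Mb
Twitch VOD: 8.732 Mbps × 13140 s × 1.08 = 123917.6 Mb
podcast episode with video: 5.832 Mbps × 3360 s × 1.08 = 21163.2 Mb
animated explainer: 5.232 Mbps × 60 s × 1.08 = 339.0 Mb
Total: 176961.3 Mb = 22120.2 MB.
At 200 Mbps: 176961.3 / 200 = 885 s ≈ 14.7 minutes.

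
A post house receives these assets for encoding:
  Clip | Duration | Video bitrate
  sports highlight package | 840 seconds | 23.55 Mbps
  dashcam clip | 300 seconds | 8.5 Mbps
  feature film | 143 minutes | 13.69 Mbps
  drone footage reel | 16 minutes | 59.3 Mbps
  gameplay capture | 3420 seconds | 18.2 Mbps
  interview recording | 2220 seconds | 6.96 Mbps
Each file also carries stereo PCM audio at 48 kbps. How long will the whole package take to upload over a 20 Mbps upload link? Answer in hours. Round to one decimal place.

3.8 hours

Audio: 48 kbps = 0.048 Mbps.
sports highlight package: 23.598 Mbps × 840 s = 19822.3 Mb
dashcam clip: 8.548 Mbps × 300 s = 2564.4 Mb
feature film: 13.738 Mbps × 8580 s = 117872.0 Mb
drone footage reel: 59.348 Mbps × 960 s = 56974.1 Mb
gameplay capture: 18.248 Mbps × 3420 s = 62408.2 Mb
interview recording: 7.008 Mbps × 2220 s = 15557.8 Mb
Total: 275198.8 Mb = 34399.8 MB.
At 20 Mbps: 275198.8 / 20 = 13760 s ≈ 3.82 hours.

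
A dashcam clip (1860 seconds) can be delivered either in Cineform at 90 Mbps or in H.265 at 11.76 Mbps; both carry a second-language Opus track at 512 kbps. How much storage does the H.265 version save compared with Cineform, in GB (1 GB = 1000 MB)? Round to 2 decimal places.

18.19 GB

Audio: 512 kbps = 0.512 Mbps.
Cineform: 90.512 Mbps × 1860 s = 168352.3 Mb = 21.044 GB.
H.265: 12.272 Mbps × 1860 s = 22825.9 Mb = 2.853 GB.
Saving: 21.044 − 2.853 = 18.191 GB.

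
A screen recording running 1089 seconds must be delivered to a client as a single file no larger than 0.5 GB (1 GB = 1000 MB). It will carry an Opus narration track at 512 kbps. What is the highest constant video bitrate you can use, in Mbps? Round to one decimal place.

Budget: 0.5 GB = 4000.0 Mb.
Total bitrate budget: 4000.0 Mb / 1089 s = 3.673 Mbps.
Audio: 512 kbps = 0.512 Mbps.
Video: 3.673 − 0.512 = 3.161 Mbps.

3.2 Mbps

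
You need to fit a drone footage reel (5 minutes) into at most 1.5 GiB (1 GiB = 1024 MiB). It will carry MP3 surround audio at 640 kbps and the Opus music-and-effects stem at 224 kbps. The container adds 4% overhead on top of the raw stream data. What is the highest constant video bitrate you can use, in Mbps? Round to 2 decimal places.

40.43 Mbps

Budget: 1.5 GiB = 12884.9 Mb.
Stream payload after overhead: 12884.9 / 1.04 = 12389.3 Mb.
5 min = 300 s
Total bitrate budget: 12389.3 Mb / 300 s = 41.298 Mbps.
Audio total: 640 + 224 = 864 kbps = 0.864 Mbps.
Video: 41.298 − 0.864 = 40.434 Mbps.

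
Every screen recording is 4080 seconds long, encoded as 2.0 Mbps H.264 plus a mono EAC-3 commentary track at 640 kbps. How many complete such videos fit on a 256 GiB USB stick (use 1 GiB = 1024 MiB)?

Audio: 640 kbps = 0.640 Mbps.
Total bitrate: 2.640 Mbps.
Per item: 2.640 Mbps × 4080 s = 10,771 Mb = 1,346 MB.
Capacity: 256 GiB = 2,199,023 Mb; 204.16 items → 204 complete.

204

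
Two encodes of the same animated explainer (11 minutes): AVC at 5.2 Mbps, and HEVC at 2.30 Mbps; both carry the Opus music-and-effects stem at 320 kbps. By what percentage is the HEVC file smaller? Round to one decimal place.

11 min = 660 s
Audio: 320 kbps = 0.320 Mbps.
AVC: 5.520 Mbps × 660 s = 3643.2 Mb = 455.400 MB.
HEVC: 2.620 Mbps × 660 s = 1729.2 Mb = 216.150 MB.
Reduction: (1 − 216.150/455.400) × 100 = 52.54%.

52.5%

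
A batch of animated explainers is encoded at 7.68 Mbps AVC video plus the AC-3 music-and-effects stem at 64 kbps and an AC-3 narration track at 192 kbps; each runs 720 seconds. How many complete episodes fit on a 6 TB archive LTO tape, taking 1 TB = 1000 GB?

Audio total: 64 + 192 = 256 kbps = 0.256 Mbps.
Total bitrate: 7.936 Mbps.
Per item: 7.936 Mbps × 720 s = 5,714 Mb = 714.2 MB.
Capacity: 6 TB = 48,000,000 Mb; 8400.54 items → 8400 complete.

8400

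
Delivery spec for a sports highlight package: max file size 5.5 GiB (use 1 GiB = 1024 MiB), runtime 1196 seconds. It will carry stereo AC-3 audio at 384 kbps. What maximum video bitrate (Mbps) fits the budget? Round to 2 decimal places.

39.12 Mbps

Budget: 5.5 GiB = 47244.6 Mb.
Total bitrate budget: 47244.6 Mb / 1196 s = 39.502 Mbps.
Audio: 384 kbps = 0.384 Mbps.
Video: 39.502 − 0.384 = 39.118 Mbps.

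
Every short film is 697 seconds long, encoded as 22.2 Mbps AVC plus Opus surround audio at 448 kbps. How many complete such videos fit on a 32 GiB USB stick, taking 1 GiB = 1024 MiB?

17

Audio: 448 kbps = 0.448 Mbps.
Total bitrate: 22.648 Mbps.
Per item: 22.648 Mbps × 697 s = 15,786 Mb = 1,973 MB.
Capacity: 32 GiB = 274,878 Mb; 17.41 items → 17 complete.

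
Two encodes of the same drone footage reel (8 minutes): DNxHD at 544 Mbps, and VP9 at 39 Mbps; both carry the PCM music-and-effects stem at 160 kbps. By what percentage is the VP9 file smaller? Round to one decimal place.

92.8%

8 min = 480 s
Audio: 160 kbps = 0.160 Mbps.
DNxHD: 544.160 Mbps × 480 s = 261196.8 Mb = 32.650 GB.
VP9: 39.160 Mbps × 480 s = 18796.8 Mb = 2.350 GB.
Reduction: (1 − 2.350/32.650) × 100 = 92.80%.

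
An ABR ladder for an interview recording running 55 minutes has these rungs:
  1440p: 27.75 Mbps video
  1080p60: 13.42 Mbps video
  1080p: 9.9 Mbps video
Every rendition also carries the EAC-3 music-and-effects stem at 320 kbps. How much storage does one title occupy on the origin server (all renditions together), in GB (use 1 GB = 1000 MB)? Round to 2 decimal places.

55 min = 3300 s
Audio: 320 kbps = 0.320 Mbps.
Sum of rendition bitrates: (27.75+0.320) + (13.42+0.320) + (9.9+0.320) = 52.030 Mbps.
× 3300 s = 171,699 Mb = 21,462 MB = 21.46 GB.

21.46 GB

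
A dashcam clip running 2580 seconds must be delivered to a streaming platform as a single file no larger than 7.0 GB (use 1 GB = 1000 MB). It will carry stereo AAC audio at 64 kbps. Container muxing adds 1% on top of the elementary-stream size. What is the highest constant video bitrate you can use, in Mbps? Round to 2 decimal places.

21.43 Mbps

Budget: 7.0 GB = 56000.0 Mb.
Stream payload after overhead: 56000.0 / 1.01 = 55445.5 Mb.
Total bitrate budget: 55445.5 Mb / 2580 s = 21.491 Mbps.
Audio: 64 kbps = 0.064 Mbps.
Video: 21.491 − 0.064 = 21.427 Mbps.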